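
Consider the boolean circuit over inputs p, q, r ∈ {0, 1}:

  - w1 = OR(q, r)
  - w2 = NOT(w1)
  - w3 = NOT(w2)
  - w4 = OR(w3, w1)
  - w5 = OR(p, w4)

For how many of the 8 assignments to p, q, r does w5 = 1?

7

w5 = OR(p, w4) must be 1, so at least one of p, w4 is 1.
Enumerating the 8 input combinations, 7 give w5 = 1 and 1 give w5 = 0.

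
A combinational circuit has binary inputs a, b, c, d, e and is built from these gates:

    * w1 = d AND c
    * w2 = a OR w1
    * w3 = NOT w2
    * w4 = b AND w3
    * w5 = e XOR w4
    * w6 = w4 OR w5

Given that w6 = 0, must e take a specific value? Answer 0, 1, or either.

0

w6 = w4 OR w5 must be 0, so both w4 = 0 and w5 = 0.
Every assignment with w6 = 0 has e = 0; there are 13 such assignment(s).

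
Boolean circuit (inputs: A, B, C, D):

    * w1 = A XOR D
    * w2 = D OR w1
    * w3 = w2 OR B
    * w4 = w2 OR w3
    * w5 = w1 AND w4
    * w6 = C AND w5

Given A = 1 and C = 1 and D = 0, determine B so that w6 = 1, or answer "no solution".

B=1

w6 = C AND w5 must be 1, so both C = 1 and w5 = 1.
Check with A = 1 and C = 1 and D = 0 and B=1:
w1 = A XOR D = 1 XOR 0 = 1
w2 = D OR w1 = 0 OR 1 = 1
w3 = w2 OR B = 1 OR 1 = 1
w4 = w2 OR w3 = 1 OR 1 = 1
w5 = w1 AND w4 = 1 AND 1 = 1
w6 = C AND w5 = 1 AND 1 = 1
So w6 = 1.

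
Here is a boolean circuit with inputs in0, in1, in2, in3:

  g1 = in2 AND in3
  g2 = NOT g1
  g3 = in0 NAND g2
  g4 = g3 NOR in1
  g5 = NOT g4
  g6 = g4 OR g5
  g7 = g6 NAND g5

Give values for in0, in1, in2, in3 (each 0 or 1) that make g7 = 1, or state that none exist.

in0=1, in1=0, in2=0, in3=0

g7 = g6 NAND g5 must be 1, so at least one of g6, g5 is 0.
Check with in0=1, in1=0, in2=0, in3=0:
g1 = in2 AND in3 = 0 AND 0 = 0
g2 = NOT g1 = NOT 0 = 1
g3 = in0 NAND g2 = 1 NAND 1 = 0
g4 = g3 NOR in1 = 0 NOR 0 = 1
g5 = NOT g4 = NOT 1 = 0
g6 = g4 OR g5 = 1 OR 0 = 1
g7 = g6 NAND g5 = 1 NAND 0 = 1
So g7 = 1 as required.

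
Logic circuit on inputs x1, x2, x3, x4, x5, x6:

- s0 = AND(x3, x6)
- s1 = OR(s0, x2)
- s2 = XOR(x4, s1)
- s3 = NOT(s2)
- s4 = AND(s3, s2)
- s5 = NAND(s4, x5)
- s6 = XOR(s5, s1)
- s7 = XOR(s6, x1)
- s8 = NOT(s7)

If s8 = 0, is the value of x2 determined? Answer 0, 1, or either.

either

Both values of x2 occur among assignments with s8 = 0:
  x2=0: x1=0, x2=0, x3=0, x4=0, x5=0, x6=0
  x2=1: x1=1, x2=1, x3=0, x4=0, x5=0, x6=0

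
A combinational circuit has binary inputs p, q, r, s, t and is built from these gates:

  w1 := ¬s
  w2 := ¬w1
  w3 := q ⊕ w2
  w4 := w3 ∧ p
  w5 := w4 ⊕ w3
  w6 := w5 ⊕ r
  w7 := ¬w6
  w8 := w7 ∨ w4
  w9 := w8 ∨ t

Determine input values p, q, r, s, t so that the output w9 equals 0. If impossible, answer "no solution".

Check with p=0, q=0, r=0, s=1, t=0:
w1 = ¬s = ¬1 = 0
w2 = ¬w1 = ¬0 = 1
w3 = q ⊕ w2 = 0 ⊕ 1 = 1
w4 = w3 ∧ p = 1 ∧ 0 = 0
w5 = w4 ⊕ w3 = 0 ⊕ 1 = 1
w6 = w5 ⊕ r = 1 ⊕ 0 = 1
w7 = ¬w6 = ¬1 = 0
w8 = w7 ∨ w4 = 0 ∨ 0 = 0
w9 = w8 ∨ t = 0 ∨ 0 = 0
So w9 = 0 as required.

p=0, q=0, r=0, s=1, t=0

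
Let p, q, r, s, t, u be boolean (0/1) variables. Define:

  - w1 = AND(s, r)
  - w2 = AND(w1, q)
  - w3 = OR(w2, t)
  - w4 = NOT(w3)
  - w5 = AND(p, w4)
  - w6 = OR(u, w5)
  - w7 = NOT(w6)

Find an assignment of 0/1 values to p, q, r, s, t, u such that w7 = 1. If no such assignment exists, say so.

p=0, q=0, r=0, s=1, t=1, u=0

w7 = NOT(w6) must be 1, so w6 = 0.
w6 = OR(u, w5) must be 0, so both u = 0 and w5 = 0.
w5 = AND(p, w4) must be 0, so at least one of p, w4 is 0.
Check with p=0, q=0, r=0, s=1, t=1, u=0:
w1 = AND(s, r) = AND(1, 0) = 0
w2 = AND(w1, q) = AND(0, 0) = 0
w3 = OR(w2, t) = OR(0, 1) = 1
w4 = NOT(w3) = NOT 1 = 0
w5 = AND(p, w4) = AND(0, 0) = 0
w6 = OR(u, w5) = OR(0, 0) = 0
w7 = NOT(w6) = NOT 0 = 1
So w7 = 1 as required.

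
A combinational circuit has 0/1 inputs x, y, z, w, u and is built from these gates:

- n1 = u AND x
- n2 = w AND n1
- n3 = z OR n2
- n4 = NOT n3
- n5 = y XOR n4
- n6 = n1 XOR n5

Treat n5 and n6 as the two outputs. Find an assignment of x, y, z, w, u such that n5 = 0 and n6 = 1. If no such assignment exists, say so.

Check with x=1, y=0, z=0, w=1, u=1:
n1 = u AND x = 1 AND 1 = 1
n2 = w AND n1 = 1 AND 1 = 1
n3 = z OR n2 = 0 OR 1 = 1
n4 = NOT n3 = NOT 1 = 0
n5 = y XOR n4 = 0 XOR 0 = 0
n6 = n1 XOR n5 = 1 XOR 0 = 1
So n5 = 0 and n6 = 1.

x=1, y=0, z=0, w=1, u=1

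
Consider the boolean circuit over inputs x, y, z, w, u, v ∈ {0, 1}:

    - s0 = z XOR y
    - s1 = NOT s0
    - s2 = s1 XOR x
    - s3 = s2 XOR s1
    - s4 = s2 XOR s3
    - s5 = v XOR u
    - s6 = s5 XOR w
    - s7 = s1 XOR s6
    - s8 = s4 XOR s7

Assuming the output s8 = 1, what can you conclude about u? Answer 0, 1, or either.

either

Both values of u occur among assignments with s8 = 1:
  u=0: x=0, y=0, z=0, w=0, u=0, v=1
  u=1: x=0, y=0, z=0, w=0, u=1, v=0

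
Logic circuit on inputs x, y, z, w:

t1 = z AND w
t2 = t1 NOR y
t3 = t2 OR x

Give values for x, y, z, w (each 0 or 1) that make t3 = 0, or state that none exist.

t3 = t2 OR x must be 0, so both t2 = 0 and x = 0.
Check with x=0, y=1, z=0, w=0:
t1 = z AND w = 0 AND 0 = 0
t2 = t1 NOR y = 0 NOR 1 = 0
t3 = t2 OR x = 0 OR 0 = 0
So t3 = 0 as required.

x=0, y=1, z=0, w=0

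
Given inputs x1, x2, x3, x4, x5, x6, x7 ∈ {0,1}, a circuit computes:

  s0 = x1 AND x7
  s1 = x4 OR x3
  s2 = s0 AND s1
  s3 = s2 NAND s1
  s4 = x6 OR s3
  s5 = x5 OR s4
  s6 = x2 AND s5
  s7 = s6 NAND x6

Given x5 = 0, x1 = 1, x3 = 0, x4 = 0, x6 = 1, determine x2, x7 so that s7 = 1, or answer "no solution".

x2=0 x7=1

s7 = s6 NAND x6 must be 1, so at least one of s6, x6 is 0.
Check with x5 = 0, x1 = 1, x3 = 0, x4 = 0, x6 = 1 and x2=0, x7=1:
s0 = x1 AND x7 = 1 AND 1 = 1
s1 = x4 OR x3 = 0 OR 0 = 0
s2 = s0 AND s1 = 1 AND 0 = 0
s3 = s2 NAND s1 = 0 NAND 0 = 1
s4 = x6 OR s3 = 1 OR 1 = 1
s5 = x5 OR s4 = 0 OR 1 = 1
s6 = x2 AND s5 = 0 AND 1 = 0
s7 = s6 NAND x6 = 0 NAND 1 = 1
So s7 = 1.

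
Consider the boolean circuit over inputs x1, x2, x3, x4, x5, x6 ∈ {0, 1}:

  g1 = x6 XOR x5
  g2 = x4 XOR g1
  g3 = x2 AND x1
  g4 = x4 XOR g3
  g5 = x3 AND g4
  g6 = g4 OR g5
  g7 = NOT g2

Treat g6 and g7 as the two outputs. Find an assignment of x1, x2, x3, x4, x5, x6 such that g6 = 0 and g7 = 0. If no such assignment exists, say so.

Check with x1=0 x2=0 x3=1 x4=0 x5=1 x6=0:
g1 = x6 XOR x5 = 0 XOR 1 = 1
g2 = x4 XOR g1 = 0 XOR 1 = 1
g3 = x2 AND x1 = 0 AND 0 = 0
g4 = x4 XOR g3 = 0 XOR 0 = 0
g5 = x3 AND g4 = 1 AND 0 = 0
g6 = g4 OR g5 = 0 OR 0 = 0
g7 = NOT g2 = NOT 1 = 0
So g6 = 0 and g7 = 0.

x1=0 x2=0 x3=1 x4=0 x5=1 x6=0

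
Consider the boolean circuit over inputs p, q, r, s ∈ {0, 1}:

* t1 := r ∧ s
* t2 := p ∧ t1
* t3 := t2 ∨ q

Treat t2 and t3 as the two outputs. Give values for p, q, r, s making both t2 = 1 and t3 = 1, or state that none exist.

Check with p=1, q=1, r=1, s=1:
t1 = r ∧ s = 1 ∧ 1 = 1
t2 = p ∧ t1 = 1 ∧ 1 = 1
t3 = t2 ∨ q = 1 ∨ 1 = 1
So t2 = 1 and t3 = 1.

p=1, q=1, r=1, s=1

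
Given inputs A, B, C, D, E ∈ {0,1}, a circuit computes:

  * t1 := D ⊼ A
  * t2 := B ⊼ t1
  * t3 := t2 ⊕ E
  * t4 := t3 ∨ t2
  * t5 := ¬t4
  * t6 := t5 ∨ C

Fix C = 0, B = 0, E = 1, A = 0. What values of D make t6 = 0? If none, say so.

t6 = t5 ∨ C must be 0, so both t5 = 0 and C = 0.
t5 = ¬t4 must be 0, so t4 = 1.
Check with C = 0, B = 0, E = 1, A = 0 and D=0:
t1 = D ⊼ A = 0 ⊼ 0 = 1
t2 = B ⊼ t1 = 0 ⊼ 1 = 1
t3 = t2 ⊕ E = 1 ⊕ 1 = 0
t4 = t3 ∨ t2 = 0 ∨ 1 = 1
t5 = ¬t4 = ¬1 = 0
t6 = t5 ∨ C = 0 ∨ 0 = 0
So t6 = 0.

D=0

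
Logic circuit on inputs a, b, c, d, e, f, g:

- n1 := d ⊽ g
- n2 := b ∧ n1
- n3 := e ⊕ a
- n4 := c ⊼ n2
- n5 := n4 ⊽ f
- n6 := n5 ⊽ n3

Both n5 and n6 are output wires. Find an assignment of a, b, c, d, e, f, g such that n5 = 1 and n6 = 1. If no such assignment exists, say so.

no solution exists

Across all 128 input combinations, none give both n5 = 1 and n6 = 1.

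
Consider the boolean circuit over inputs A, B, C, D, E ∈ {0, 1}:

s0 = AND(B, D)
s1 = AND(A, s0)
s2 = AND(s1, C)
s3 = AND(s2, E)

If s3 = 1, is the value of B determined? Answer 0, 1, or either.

s3 = AND(s2, E) must be 1, so both s2 = 1 and E = 1.
s2 = AND(s1, C) must be 1, so both s1 = 1 and C = 1.
Every assignment with s3 = 1 has B = 1; there are 1 such assignment(s).
  A=1, B=1, C=1, D=1, E=1

1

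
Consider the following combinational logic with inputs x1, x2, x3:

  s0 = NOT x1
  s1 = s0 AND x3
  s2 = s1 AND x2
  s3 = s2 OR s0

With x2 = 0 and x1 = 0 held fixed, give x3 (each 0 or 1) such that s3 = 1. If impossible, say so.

x3=0

s3 = s2 OR s0 must be 1, so at least one of s2, s0 is 1.
Check with x2 = 0 and x1 = 0 and x3=0:
s0 = NOT x1 = NOT 0 = 1
s1 = s0 AND x3 = 1 AND 0 = 0
s2 = s1 AND x2 = 0 AND 0 = 0
s3 = s2 OR s0 = 0 OR 1 = 1
So s3 = 1.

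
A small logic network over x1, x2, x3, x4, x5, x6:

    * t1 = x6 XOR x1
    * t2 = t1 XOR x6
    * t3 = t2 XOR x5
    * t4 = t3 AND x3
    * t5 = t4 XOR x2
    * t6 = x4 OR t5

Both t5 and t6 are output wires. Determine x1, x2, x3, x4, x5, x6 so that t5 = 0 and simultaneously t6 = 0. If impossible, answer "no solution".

Check with x1=0, x2=1, x3=1, x4=0, x5=1, x6=1:
t1 = x6 XOR x1 = 1 XOR 0 = 1
t2 = t1 XOR x6 = 1 XOR 1 = 0
t3 = t2 XOR x5 = 0 XOR 1 = 1
t4 = t3 AND x3 = 1 AND 1 = 1
t5 = t4 XOR x2 = 1 XOR 1 = 0
t6 = x4 OR t5 = 0 OR 0 = 0
So t5 = 0 and t6 = 0.

x1=0, x2=1, x3=1, x4=0, x5=1, x6=1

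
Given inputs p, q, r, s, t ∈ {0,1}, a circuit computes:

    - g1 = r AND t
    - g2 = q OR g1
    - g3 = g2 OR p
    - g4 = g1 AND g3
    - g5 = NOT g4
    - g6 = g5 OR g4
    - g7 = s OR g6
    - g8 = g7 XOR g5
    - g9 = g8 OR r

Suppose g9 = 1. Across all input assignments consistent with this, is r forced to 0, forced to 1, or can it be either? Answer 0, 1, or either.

1

g9 = g8 OR r must be 1, so at least one of g8, r is 1.
Every assignment with g9 = 1 has r = 1; there are 16 such assignment(s).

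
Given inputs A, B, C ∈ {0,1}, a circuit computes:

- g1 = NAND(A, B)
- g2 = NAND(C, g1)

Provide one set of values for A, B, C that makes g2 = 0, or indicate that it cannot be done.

g2 = NAND(C, g1) must be 0, so both C = 1 and g1 = 1.
g1 = NAND(A, B) must be 1, so at least one of A, B is 0.
Check with A=1, B=0, C=1:
g1 = NAND(A, B) = NAND(1, 0) = 1
g2 = NAND(C, g1) = NAND(1, 1) = 0
So g2 = 0 as required.

A=1, B=0, C=1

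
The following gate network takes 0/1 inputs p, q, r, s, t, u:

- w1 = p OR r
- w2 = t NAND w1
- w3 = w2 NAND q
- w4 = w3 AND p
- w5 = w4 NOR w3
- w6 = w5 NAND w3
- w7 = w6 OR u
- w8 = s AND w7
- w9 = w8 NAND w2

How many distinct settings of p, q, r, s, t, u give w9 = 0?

20

w9 = w8 NAND w2 must be 0, so both w8 = 1 and w2 = 1.
w8 = s AND w7 must be 1, so both s = 1 and w7 = 1.
w2 = t NAND w1 must be 1, so at least one of t, w1 is 0.
Enumerating the 64 input combinations, 20 give w9 = 0 and 44 give w9 = 1.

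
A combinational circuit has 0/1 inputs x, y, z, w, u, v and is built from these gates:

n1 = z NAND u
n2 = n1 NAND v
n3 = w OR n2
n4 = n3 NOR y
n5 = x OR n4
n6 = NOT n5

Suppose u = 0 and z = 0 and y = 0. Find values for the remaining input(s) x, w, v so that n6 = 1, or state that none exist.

x=0 w=1 v=1

Check with u = 0 and z = 0 and y = 0 and x=0, w=1, v=1:
n1 = z NAND u = 0 NAND 0 = 1
n2 = n1 NAND v = 1 NAND 1 = 0
n3 = w OR n2 = 1 OR 0 = 1
n4 = n3 NOR y = 1 NOR 0 = 0
n5 = x OR n4 = 0 OR 0 = 0
n6 = NOT n5 = NOT 0 = 1
So n6 = 1.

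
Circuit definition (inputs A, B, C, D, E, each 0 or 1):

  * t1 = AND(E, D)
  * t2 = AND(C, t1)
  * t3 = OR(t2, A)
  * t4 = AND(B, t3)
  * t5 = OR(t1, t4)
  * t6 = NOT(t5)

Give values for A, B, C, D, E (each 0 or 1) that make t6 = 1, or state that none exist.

t6 = NOT(t5) must be 1, so t5 = 0.
t5 = OR(t1, t4) must be 0, so both t1 = 0 and t4 = 0.
t1 = AND(E, D) must be 0, so at least one of E, D is 0.
Check with A=0 B=1 C=1 D=0 E=0:
t1 = AND(E, D) = AND(0, 0) = 0
t2 = AND(C, t1) = AND(1, 0) = 0
t3 = OR(t2, A) = OR(0, 0) = 0
t4 = AND(B, t3) = AND(1, 0) = 0
t5 = OR(t1, t4) = OR(0, 0) = 0
t6 = NOT(t5) = NOT 0 = 1
So t6 = 1 as required.

A=0 B=1 C=1 D=0 E=0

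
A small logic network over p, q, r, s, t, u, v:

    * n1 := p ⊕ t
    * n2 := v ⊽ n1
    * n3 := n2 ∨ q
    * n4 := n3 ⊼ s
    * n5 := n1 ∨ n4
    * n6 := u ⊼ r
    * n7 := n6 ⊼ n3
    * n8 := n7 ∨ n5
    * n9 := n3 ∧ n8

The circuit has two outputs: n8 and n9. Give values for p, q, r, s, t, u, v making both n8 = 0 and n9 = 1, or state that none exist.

Across all 128 input combinations, none give both n8 = 0 and n9 = 1.

no solution exists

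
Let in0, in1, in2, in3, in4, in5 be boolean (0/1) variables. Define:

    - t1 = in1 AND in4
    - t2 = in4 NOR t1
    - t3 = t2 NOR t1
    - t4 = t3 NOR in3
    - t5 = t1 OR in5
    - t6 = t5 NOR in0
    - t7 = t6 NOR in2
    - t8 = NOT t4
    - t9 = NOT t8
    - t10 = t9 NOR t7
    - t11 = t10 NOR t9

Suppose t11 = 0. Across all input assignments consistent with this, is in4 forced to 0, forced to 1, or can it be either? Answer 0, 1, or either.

either

Both values of in4 occur among assignments with t11 = 0:
  in4=0: in0=0, in1=0, in2=0, in3=0, in4=0, in5=0
  in4=1: in0=0, in1=0, in2=0, in3=0, in4=1, in5=0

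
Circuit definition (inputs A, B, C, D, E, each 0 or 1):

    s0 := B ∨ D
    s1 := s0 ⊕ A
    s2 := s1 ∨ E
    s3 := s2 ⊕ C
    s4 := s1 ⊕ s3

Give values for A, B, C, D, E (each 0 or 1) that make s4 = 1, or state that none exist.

s4 = s1 ⊕ s3 must be 1, so s1 and s3 differ.
Check with A=0, B=1, C=1, D=1, E=1:
s0 = B ∨ D = 1 ∨ 1 = 1
s1 = s0 ⊕ A = 1 ⊕ 0 = 1
s2 = s1 ∨ E = 1 ∨ 1 = 1
s3 = s2 ⊕ C = 1 ⊕ 1 = 0
s4 = s1 ⊕ s3 = 1 ⊕ 0 = 1
So s4 = 1 as required.

A=0, B=1, C=1, D=1, E=1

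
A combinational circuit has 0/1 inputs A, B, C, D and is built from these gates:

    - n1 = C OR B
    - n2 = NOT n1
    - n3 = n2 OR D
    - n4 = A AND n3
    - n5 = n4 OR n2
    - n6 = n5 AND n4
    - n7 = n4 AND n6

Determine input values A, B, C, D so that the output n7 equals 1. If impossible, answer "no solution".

Check with A=1 B=0 C=0 D=1:
n1 = C OR B = 0 OR 0 = 0
n2 = NOT n1 = NOT 0 = 1
n3 = n2 OR D = 1 OR 1 = 1
n4 = A AND n3 = 1 AND 1 = 1
n5 = n4 OR n2 = 1 OR 1 = 1
n6 = n5 AND n4 = 1 AND 1 = 1
n7 = n4 AND n6 = 1 AND 1 = 1
So n7 = 1 as required.

A=1 B=0 C=0 D=1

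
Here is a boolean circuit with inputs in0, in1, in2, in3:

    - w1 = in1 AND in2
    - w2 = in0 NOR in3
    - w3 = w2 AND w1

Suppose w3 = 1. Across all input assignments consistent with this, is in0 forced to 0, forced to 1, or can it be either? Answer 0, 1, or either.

w3 = w2 AND w1 must be 1, so both w2 = 1 and w1 = 1.
Every assignment with w3 = 1 has in0 = 0; there are 1 such assignment(s).
  in0=0, in1=1, in2=1, in3=0

0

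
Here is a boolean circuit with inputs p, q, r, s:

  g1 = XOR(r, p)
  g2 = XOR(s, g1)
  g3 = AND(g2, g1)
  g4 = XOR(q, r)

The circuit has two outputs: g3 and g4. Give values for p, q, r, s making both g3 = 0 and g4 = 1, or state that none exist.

Check with p=0, q=0, r=1, s=1:
g1 = XOR(r, p) = XOR(1, 0) = 1
g2 = XOR(s, g1) = XOR(1, 1) = 0
g3 = AND(g2, g1) = AND(0, 1) = 0
g4 = XOR(q, r) = XOR(0, 1) = 1
So g3 = 0 and g4 = 1.

p=0, q=0, r=1, s=1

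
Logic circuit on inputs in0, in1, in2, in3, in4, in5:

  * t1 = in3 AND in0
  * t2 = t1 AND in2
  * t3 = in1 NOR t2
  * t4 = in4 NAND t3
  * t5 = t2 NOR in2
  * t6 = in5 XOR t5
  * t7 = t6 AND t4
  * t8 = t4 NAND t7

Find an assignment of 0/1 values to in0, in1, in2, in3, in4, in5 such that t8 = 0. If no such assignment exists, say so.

Check with in0=0 in1=0 in2=1 in3=0 in4=0 in5=1:
t1 = in3 AND in0 = 0 AND 0 = 0
t2 = t1 AND in2 = 0 AND 1 = 0
t3 = in1 NOR t2 = 0 NOR 0 = 1
t4 = in4 NAND t3 = 0 NAND 1 = 1
t5 = t2 NOR in2 = 0 NOR 1 = 0
t6 = in5 XOR t5 = 1 XOR 0 = 1
t7 = t6 AND t4 = 1 AND 1 = 1
t8 = t4 NAND t7 = 1 NAND 1 = 0
So t8 = 0 as required.

in0=0 in1=0 in2=1 in3=0 in4=0 in5=1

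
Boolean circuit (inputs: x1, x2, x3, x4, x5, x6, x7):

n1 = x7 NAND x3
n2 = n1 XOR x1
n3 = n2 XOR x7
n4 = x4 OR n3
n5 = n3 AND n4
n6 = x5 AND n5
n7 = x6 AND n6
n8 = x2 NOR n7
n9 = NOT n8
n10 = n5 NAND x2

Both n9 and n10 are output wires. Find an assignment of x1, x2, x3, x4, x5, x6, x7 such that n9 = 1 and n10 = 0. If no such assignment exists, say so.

x1=1 x2=1 x3=0 x4=1 x5=1 x6=0 x7=1

Check with x1=1 x2=1 x3=0 x4=1 x5=1 x6=0 x7=1:
n1 = x7 NAND x3 = 1 NAND 0 = 1
n2 = n1 XOR x1 = 1 XOR 1 = 0
n3 = n2 XOR x7 = 0 XOR 1 = 1
n4 = x4 OR n3 = 1 OR 1 = 1
n5 = n3 AND n4 = 1 AND 1 = 1
n6 = x5 AND n5 = 1 AND 1 = 1
n7 = x6 AND n6 = 0 AND 1 = 0
n8 = x2 NOR n7 = 1 NOR 0 = 0
n9 = NOT n8 = NOT 0 = 1
n10 = n5 NAND x2 = 1 NAND 1 = 0
So n9 = 1 and n10 = 0.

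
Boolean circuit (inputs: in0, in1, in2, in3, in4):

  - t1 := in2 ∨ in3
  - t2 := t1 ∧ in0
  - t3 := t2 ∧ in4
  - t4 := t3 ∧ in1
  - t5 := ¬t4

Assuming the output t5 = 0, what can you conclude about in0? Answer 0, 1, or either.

t5 = ¬t4 must be 0, so t4 = 1.
Every assignment with t5 = 0 has in0 = 1; there are 3 such assignment(s).
  in0=1, in1=1, in2=0, in3=1, in4=1
  in0=1, in1=1, in2=1, in3=0, in4=1
  in0=1, in1=1, in2=1, in3=1, in4=1

1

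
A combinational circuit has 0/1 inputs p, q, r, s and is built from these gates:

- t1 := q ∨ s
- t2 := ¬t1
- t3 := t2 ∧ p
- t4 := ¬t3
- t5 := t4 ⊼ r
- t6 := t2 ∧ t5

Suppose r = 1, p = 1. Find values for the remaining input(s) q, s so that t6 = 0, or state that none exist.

Check with r = 1, p = 1 and q=1, s=1:
t1 = q ∨ s = 1 ∨ 1 = 1
t2 = ¬t1 = ¬1 = 0
t3 = t2 ∧ p = 0 ∧ 1 = 0
t4 = ¬t3 = ¬0 = 1
t5 = t4 ⊼ r = 1 ⊼ 1 = 0
t6 = t2 ∧ t5 = 0 ∧ 0 = 0
So t6 = 0.

q=1, s=1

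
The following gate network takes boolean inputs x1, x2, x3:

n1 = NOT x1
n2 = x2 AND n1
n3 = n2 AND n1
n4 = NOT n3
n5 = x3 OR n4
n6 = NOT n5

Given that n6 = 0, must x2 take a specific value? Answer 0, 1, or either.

Both values of x2 occur among assignments with n6 = 0:
  x2=0: x1=0, x2=0, x3=0
  x2=1: x1=0, x2=1, x3=1

either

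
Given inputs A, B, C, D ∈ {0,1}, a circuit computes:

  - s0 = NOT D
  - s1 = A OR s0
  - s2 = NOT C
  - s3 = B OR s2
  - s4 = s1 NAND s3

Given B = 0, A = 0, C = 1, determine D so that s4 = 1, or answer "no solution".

s4 = s1 NAND s3 must be 1, so at least one of s1, s3 is 0.
Check with B = 0, A = 0, C = 1 and D=0:
s0 = NOT D = NOT 0 = 1
s1 = A OR s0 = 0 OR 1 = 1
s2 = NOT C = NOT 1 = 0
s3 = B OR s2 = 0 OR 0 = 0
s4 = s1 NAND s3 = 1 NAND 0 = 1
So s4 = 1.

D=0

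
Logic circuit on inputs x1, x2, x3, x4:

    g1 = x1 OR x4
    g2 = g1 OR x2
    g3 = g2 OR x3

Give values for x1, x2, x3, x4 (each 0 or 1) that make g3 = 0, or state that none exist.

Check with x1=0, x2=0, x3=0, x4=0:
g1 = x1 OR x4 = 0 OR 0 = 0
g2 = g1 OR x2 = 0 OR 0 = 0
g3 = g2 OR x3 = 0 OR 0 = 0
So g3 = 0 as required.

x1=0, x2=0, x3=0, x4=0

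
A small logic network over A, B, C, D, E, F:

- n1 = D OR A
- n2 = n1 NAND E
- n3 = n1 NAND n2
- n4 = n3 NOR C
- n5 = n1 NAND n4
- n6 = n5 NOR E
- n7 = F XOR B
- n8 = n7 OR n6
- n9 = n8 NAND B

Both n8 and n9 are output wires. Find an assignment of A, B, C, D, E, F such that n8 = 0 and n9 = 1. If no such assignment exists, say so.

Check with A=0 B=0 C=1 D=1 E=0 F=0:
n1 = D OR A = 1 OR 0 = 1
n2 = n1 NAND E = 1 NAND 0 = 1
n3 = n1 NAND n2 = 1 NAND 1 = 0
n4 = n3 NOR C = 0 NOR 1 = 0
n5 = n1 NAND n4 = 1 NAND 0 = 1
n6 = n5 NOR E = 1 NOR 0 = 0
n7 = F XOR B = 0 XOR 0 = 0
n8 = n7 OR n6 = 0 OR 0 = 0
n9 = n8 NAND B = 0 NAND 0 = 1
So n8 = 0 and n9 = 1.

A=0 B=0 C=1 D=1 E=0 F=0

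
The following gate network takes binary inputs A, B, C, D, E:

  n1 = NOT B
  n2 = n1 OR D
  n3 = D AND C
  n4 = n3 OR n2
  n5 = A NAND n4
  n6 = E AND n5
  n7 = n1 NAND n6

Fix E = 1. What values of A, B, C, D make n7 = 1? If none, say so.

A=1 B=1 C=1 D=0

n7 = n1 NAND n6 must be 1, so at least one of n1, n6 is 0.
Check with E = 1 and A=1, B=1, C=1, D=0:
n1 = NOT B = NOT 1 = 0
n2 = n1 OR D = 0 OR 0 = 0
n3 = D AND C = 0 AND 1 = 0
n4 = n3 OR n2 = 0 OR 0 = 0
n5 = A NAND n4 = 1 NAND 0 = 1
n6 = E AND n5 = 1 AND 1 = 1
n7 = n1 NAND n6 = 0 NAND 1 = 1
So n7 = 1.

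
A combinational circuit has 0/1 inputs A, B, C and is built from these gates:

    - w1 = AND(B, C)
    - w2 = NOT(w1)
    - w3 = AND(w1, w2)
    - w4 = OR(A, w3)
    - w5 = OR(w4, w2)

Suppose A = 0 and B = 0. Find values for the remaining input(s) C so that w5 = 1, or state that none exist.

w5 = OR(w4, w2) must be 1, so at least one of w4, w2 is 1.
Check with A = 0 and B = 0 and C=1:
w1 = AND(B, C) = AND(0, 1) = 0
w2 = NOT(w1) = NOT 0 = 1
w3 = AND(w1, w2) = AND(0, 1) = 0
w4 = OR(A, w3) = OR(0, 0) = 0
w5 = OR(w4, w2) = OR(0, 1) = 1
So w5 = 1.

C=1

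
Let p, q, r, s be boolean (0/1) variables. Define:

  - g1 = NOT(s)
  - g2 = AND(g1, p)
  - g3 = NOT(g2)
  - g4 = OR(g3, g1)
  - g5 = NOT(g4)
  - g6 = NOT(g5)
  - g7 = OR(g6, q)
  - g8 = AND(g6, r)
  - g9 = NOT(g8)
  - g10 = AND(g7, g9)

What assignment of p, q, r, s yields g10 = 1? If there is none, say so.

g10 = AND(g7, g9) must be 1, so both g7 = 1 and g9 = 1.
Check with p=1 q=0 r=0 s=0:
g1 = NOT(s) = NOT 0 = 1
g2 = AND(g1, p) = AND(1, 1) = 1
g3 = NOT(g2) = NOT 1 = 0
g4 = OR(g3, g1) = OR(0, 1) = 1
g5 = NOT(g4) = NOT 1 = 0
g6 = NOT(g5) = NOT 0 = 1
g7 = OR(g6, q) = OR(1, 0) = 1
g8 = AND(g6, r) = AND(1, 0) = 0
g9 = NOT(g8) = NOT 0 = 1
g10 = AND(g7, g9) = AND(1, 1) = 1
So g10 = 1 as required.

p=1 q=0 r=0 s=0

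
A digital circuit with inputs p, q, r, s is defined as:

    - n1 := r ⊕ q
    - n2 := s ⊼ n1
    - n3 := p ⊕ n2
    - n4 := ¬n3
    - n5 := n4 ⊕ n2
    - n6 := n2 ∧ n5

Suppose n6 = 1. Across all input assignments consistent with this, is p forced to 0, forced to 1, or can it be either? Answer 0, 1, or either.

n6 = n2 ∧ n5 must be 1, so both n2 = 1 and n5 = 1.
Every assignment with n6 = 1 has p = 0; there are 6 such assignment(s).

0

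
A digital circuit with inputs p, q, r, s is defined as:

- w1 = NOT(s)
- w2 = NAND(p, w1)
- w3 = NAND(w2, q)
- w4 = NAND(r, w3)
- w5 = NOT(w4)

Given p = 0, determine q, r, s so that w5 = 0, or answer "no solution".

Check with p = 0 and q=1, r=1, s=1:
w1 = NOT(s) = NOT 1 = 0
w2 = NAND(p, w1) = NAND(0, 0) = 1
w3 = NAND(w2, q) = NAND(1, 1) = 0
w4 = NAND(r, w3) = NAND(1, 0) = 1
w5 = NOT(w4) = NOT 1 = 0
So w5 = 0.

q=1, r=1, s=1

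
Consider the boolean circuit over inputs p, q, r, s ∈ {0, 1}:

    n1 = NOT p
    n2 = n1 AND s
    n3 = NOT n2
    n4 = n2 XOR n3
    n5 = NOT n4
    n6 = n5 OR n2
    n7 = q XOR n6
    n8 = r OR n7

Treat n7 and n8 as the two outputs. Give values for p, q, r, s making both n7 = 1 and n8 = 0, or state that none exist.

Across all 16 input combinations, none give both n7 = 1 and n8 = 0.

no solution exists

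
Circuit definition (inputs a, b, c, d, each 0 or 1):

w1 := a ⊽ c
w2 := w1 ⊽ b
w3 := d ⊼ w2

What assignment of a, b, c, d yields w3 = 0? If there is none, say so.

a=1 b=0 c=0 d=1

w3 = d ⊼ w2 must be 0, so both d = 1 and w2 = 1.
w2 = w1 ⊽ b must be 1, so both w1 = 0 and b = 0.
w1 = a ⊽ c must be 0, so at least one of a, c is 1.
Check with a=1 b=0 c=0 d=1:
w1 = a ⊽ c = 1 ⊽ 0 = 0
w2 = w1 ⊽ b = 0 ⊽ 0 = 1
w3 = d ⊼ w2 = 1 ⊼ 1 = 0
So w3 = 0 as required.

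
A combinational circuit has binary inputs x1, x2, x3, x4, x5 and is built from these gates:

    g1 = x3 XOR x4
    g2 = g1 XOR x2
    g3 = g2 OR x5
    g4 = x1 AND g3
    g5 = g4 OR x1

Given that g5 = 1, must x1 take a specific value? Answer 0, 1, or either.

g5 = g4 OR x1 must be 1, so at least one of g4, x1 is 1.
Every assignment with g5 = 1 has x1 = 1; there are 16 such assignment(s).

1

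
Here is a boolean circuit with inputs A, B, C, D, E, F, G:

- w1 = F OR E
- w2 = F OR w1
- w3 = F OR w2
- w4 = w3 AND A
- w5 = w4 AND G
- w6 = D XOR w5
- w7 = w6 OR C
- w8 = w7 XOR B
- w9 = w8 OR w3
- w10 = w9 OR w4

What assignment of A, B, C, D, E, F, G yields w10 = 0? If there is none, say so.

A=0, B=1, C=1, D=0, E=0, F=0, G=1

Check with A=0, B=1, C=1, D=0, E=0, F=0, G=1:
w1 = F OR E = 0 OR 0 = 0
w2 = F OR w1 = 0 OR 0 = 0
w3 = F OR w2 = 0 OR 0 = 0
w4 = w3 AND A = 0 AND 0 = 0
w5 = w4 AND G = 0 AND 1 = 0
w6 = D XOR w5 = 0 XOR 0 = 0
w7 = w6 OR C = 0 OR 1 = 1
w8 = w7 XOR B = 1 XOR 1 = 0
w9 = w8 OR w3 = 0 OR 0 = 0
w10 = w9 OR w4 = 0 OR 0 = 0
So w10 = 0 as required.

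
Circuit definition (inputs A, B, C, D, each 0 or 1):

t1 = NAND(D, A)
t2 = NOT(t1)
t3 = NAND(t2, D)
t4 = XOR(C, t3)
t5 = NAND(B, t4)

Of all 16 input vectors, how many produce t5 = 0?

t5 = NAND(B, t4) must be 0, so both B = 1 and t4 = 1.
t4 = XOR(C, t3) must be 1, so C and t3 differ.
Satisfying assignments:
  A=0, B=1, C=0, D=0
  A=0, B=1, C=0, D=1
  A=1, B=1, C=0, D=0
  A=1, B=1, C=1, D=1

4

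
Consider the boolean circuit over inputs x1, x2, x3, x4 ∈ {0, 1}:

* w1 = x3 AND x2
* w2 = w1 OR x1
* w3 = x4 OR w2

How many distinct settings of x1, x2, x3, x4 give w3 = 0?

w3 = x4 OR w2 must be 0, so both x4 = 0 and w2 = 0.
w2 = w1 OR x1 must be 0, so both w1 = 0 and x1 = 0.
Satisfying assignments:
  x1=0, x2=0, x3=0, x4=0
  x1=0, x2=0, x3=1, x4=0
  x1=0, x2=1, x3=0, x4=0

3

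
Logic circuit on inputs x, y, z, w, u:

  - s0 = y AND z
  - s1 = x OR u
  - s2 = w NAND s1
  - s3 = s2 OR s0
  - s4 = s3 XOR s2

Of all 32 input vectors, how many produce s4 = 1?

s4 = s3 XOR s2 must be 1, so s3 and s2 differ.
Enumerating the 32 input combinations, 3 give s4 = 1 and 29 give s4 = 0.

3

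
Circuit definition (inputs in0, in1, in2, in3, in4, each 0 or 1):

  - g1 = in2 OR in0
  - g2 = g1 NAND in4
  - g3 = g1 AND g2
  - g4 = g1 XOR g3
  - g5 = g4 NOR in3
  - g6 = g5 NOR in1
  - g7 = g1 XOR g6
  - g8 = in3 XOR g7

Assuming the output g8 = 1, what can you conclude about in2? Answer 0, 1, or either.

Both values of in2 occur among assignments with g8 = 1:
  in2=0: in0=0, in1=1, in2=0, in3=1, in4=0
  in2=1: in0=0, in1=0, in2=1, in3=0, in4=0

either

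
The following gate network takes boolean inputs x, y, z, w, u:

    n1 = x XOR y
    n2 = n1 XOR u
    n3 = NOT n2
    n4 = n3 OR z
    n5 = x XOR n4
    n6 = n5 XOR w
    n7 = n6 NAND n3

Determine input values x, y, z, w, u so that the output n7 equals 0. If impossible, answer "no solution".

x=1, y=0, z=1, w=1, u=1

n7 = n6 NAND n3 must be 0, so both n6 = 1 and n3 = 1.
n6 = n5 XOR w must be 1, so n5 and w differ.
n3 = NOT n2 must be 1, so n2 = 0.
Check with x=1, y=0, z=1, w=1, u=1:
n1 = x XOR y = 1 XOR 0 = 1
n2 = n1 XOR u = 1 XOR 1 = 0
n3 = NOT n2 = NOT 0 = 1
n4 = n3 OR z = 1 OR 1 = 1
n5 = x XOR n4 = 1 XOR 1 = 0
n6 = n5 XOR w = 0 XOR 1 = 1
n7 = n6 NAND n3 = 1 NAND 1 = 0
So n7 = 0 as required.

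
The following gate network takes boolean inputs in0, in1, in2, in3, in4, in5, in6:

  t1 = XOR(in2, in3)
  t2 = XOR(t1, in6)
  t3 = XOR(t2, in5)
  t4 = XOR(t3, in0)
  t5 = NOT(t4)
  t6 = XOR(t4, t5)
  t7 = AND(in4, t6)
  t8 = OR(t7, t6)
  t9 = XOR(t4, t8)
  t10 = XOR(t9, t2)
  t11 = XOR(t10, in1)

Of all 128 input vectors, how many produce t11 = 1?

t11 = XOR(t10, in1) must be 1, so t10 and in1 differ.
Enumerating the 128 input combinations, 64 give t11 = 1 and 64 give t11 = 0.

64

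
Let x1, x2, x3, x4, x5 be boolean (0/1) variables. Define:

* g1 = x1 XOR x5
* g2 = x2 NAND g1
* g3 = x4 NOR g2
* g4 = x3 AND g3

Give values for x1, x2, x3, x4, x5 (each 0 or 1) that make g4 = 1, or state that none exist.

g4 = x3 AND g3 must be 1, so both x3 = 1 and g3 = 1.
g3 = x4 NOR g2 must be 1, so both x4 = 0 and g2 = 0.
g2 = x2 NAND g1 must be 0, so both x2 = 1 and g1 = 1.
Check with x1=1 x2=1 x3=1 x4=0 x5=0:
g1 = x1 XOR x5 = 1 XOR 0 = 1
g2 = x2 NAND g1 = 1 NAND 1 = 0
g3 = x4 NOR g2 = 0 NOR 0 = 1
g4 = x3 AND g3 = 1 AND 1 = 1
So g4 = 1 as required.

x1=1 x2=1 x3=1 x4=0 x5=0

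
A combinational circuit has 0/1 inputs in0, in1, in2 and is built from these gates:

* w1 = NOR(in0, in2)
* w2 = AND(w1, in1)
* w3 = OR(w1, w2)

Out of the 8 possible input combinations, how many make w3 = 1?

2

w3 = OR(w1, w2) must be 1, so at least one of w1, w2 is 1.
Satisfying assignments:
  in0=0, in1=0, in2=0
  in0=0, in1=1, in2=0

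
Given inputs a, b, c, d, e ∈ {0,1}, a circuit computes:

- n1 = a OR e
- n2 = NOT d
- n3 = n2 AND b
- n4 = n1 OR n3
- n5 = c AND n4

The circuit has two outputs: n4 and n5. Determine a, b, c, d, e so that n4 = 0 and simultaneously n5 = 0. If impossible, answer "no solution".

a=0, b=0, c=0, d=1, e=0

Check with a=0, b=0, c=0, d=1, e=0:
n1 = a OR e = 0 OR 0 = 0
n2 = NOT d = NOT 1 = 0
n3 = n2 AND b = 0 AND 0 = 0
n4 = n1 OR n3 = 0 OR 0 = 0
n5 = c AND n4 = 0 AND 0 = 0
So n4 = 0 and n5 = 0.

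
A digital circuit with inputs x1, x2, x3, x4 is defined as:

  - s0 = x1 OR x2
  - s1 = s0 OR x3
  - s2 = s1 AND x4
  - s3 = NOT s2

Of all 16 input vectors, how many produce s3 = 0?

s3 = NOT s2 must be 0, so s2 = 1.
s2 = s1 AND x4 must be 1, so both s1 = 1 and x4 = 1.
s1 = s0 OR x3 must be 1, so at least one of s0, x3 is 1.
Enumerating the 16 input combinations, 7 give s3 = 0 and 9 give s3 = 1.

7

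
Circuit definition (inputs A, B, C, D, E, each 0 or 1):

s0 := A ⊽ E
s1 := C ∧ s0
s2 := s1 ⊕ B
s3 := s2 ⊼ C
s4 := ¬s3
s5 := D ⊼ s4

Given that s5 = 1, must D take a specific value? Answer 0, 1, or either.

Both values of D occur among assignments with s5 = 1:
  D=0: A=0, B=0, C=0, D=0, E=0
  D=1: A=0, B=0, C=0, D=1, E=0

either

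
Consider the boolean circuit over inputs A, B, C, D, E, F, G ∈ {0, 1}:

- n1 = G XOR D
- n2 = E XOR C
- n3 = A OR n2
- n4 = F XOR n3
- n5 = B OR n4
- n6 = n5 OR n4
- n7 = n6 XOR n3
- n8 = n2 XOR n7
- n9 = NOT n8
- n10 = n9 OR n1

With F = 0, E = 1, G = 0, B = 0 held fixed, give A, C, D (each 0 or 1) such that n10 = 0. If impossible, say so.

A=1 C=0 D=0

n10 = n9 OR n1 must be 0, so both n9 = 0 and n1 = 0.
n9 = NOT n8 must be 0, so n8 = 1.
Check with F = 0, E = 1, G = 0, B = 0 and A=1, C=0, D=0:
n1 = G XOR D = 0 XOR 0 = 0
n2 = E XOR C = 1 XOR 0 = 1
n3 = A OR n2 = 1 OR 1 = 1
n4 = F XOR n3 = 0 XOR 1 = 1
n5 = B OR n4 = 0 OR 1 = 1
n6 = n5 OR n4 = 1 OR 1 = 1
n7 = n6 XOR n3 = 1 XOR 1 = 0
n8 = n2 XOR n7 = 1 XOR 0 = 1
n9 = NOT n8 = NOT 1 = 0
n10 = n9 OR n1 = 0 OR 0 = 0
So n10 = 0.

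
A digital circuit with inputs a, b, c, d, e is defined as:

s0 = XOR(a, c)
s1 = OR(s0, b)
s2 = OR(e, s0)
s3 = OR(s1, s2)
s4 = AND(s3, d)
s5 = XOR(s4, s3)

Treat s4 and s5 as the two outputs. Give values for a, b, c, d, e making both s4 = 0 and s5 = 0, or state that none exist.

a=0 b=0 c=0 d=0 e=0

Check with a=0 b=0 c=0 d=0 e=0:
s0 = XOR(a, c) = XOR(0, 0) = 0
s1 = OR(s0, b) = OR(0, 0) = 0
s2 = OR(e, s0) = OR(0, 0) = 0
s3 = OR(s1, s2) = OR(0, 0) = 0
s4 = AND(s3, d) = AND(0, 0) = 0
s5 = XOR(s4, s3) = XOR(0, 0) = 0
So s4 = 0 and s5 = 0.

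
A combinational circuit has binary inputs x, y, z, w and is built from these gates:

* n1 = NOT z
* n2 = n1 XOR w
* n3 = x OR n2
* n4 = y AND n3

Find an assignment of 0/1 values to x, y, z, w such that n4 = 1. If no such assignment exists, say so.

n4 = y AND n3 must be 1, so both y = 1 and n3 = 1.
Check with x=1, y=1, z=1, w=0:
n1 = NOT z = NOT 1 = 0
n2 = n1 XOR w = 0 XOR 0 = 0
n3 = x OR n2 = 1 OR 0 = 1
n4 = y AND n3 = 1 AND 1 = 1
So n4 = 1 as required.

x=1, y=1, z=1, w=0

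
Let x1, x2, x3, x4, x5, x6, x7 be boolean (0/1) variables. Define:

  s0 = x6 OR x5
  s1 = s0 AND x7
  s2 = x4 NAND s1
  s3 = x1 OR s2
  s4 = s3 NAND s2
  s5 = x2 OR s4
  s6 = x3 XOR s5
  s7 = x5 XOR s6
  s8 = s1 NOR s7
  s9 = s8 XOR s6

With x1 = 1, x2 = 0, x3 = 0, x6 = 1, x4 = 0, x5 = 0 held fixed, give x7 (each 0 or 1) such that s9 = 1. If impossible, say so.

x7=0

s9 = s8 XOR s6 must be 1, so s8 and s6 differ.
Check with x1 = 1, x2 = 0, x3 = 0, x6 = 1, x4 = 0, x5 = 0 and x7=0:
s0 = x6 OR x5 = 1 OR 0 = 1
s1 = s0 AND x7 = 1 AND 0 = 0
s2 = x4 NAND s1 = 0 NAND 0 = 1
s3 = x1 OR s2 = 1 OR 1 = 1
s4 = s3 NAND s2 = 1 NAND 1 = 0
s5 = x2 OR s4 = 0 OR 0 = 0
s6 = x3 XOR s5 = 0 XOR 0 = 0
s7 = x5 XOR s6 = 0 XOR 0 = 0
s8 = s1 NOR s7 = 0 NOR 0 = 1
s9 = s8 XOR s6 = 1 XOR 0 = 1
So s9 = 1.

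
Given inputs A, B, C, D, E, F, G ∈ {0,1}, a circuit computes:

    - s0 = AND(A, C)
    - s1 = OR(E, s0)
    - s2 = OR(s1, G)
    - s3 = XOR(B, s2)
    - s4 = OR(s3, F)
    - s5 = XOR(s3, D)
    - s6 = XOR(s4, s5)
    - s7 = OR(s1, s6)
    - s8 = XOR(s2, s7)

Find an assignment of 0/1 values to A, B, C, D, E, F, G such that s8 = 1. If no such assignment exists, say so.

A=0, B=1, C=0, D=1, E=0, F=1, G=1

s8 = XOR(s2, s7) must be 1, so s2 and s7 differ.
Check with A=0, B=1, C=0, D=1, E=0, F=1, G=1:
s0 = AND(A, C) = AND(0, 0) = 0
s1 = OR(E, s0) = OR(0, 0) = 0
s2 = OR(s1, G) = OR(0, 1) = 1
s3 = XOR(B, s2) = XOR(1, 1) = 0
s4 = OR(s3, F) = OR(0, 1) = 1
s5 = XOR(s3, D) = XOR(0, 1) = 1
s6 = XOR(s4, s5) = XOR(1, 1) = 0
s7 = OR(s1, s6) = OR(0, 0) = 0
s8 = XOR(s2, s7) = XOR(1, 0) = 1
So s8 = 1 as required.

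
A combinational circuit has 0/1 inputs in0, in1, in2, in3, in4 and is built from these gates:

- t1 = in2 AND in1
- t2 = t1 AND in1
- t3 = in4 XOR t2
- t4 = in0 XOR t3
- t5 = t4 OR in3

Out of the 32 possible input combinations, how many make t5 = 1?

24

t5 = t4 OR in3 must be 1, so at least one of t4, in3 is 1.
Enumerating the 32 input combinations, 24 give t5 = 1 and 8 give t5 = 0.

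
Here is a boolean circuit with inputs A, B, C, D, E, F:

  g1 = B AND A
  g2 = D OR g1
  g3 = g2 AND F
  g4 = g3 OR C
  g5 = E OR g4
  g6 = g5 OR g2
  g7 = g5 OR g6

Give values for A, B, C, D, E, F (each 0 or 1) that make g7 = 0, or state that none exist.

Check with A=0, B=0, C=0, D=0, E=0, F=1:
g1 = B AND A = 0 AND 0 = 0
g2 = D OR g1 = 0 OR 0 = 0
g3 = g2 AND F = 0 AND 1 = 0
g4 = g3 OR C = 0 OR 0 = 0
g5 = E OR g4 = 0 OR 0 = 0
g6 = g5 OR g2 = 0 OR 0 = 0
g7 = g5 OR g6 = 0 OR 0 = 0
So g7 = 0 as required.

A=0, B=0, C=0, D=0, E=0, F=1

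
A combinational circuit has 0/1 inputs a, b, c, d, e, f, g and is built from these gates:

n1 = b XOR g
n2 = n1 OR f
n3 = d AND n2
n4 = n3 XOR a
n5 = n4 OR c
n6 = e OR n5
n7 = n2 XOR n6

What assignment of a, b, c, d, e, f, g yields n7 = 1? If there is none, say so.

a=0, b=0, c=0, d=0, e=1, f=0, g=0

n7 = n2 XOR n6 must be 1, so n2 and n6 differ.
Check with a=0, b=0, c=0, d=0, e=1, f=0, g=0:
n1 = b XOR g = 0 XOR 0 = 0
n2 = n1 OR f = 0 OR 0 = 0
n3 = d AND n2 = 0 AND 0 = 0
n4 = n3 XOR a = 0 XOR 0 = 0
n5 = n4 OR c = 0 OR 0 = 0
n6 = e OR n5 = 1 OR 0 = 1
n7 = n2 XOR n6 = 0 XOR 1 = 1
So n7 = 1 as required.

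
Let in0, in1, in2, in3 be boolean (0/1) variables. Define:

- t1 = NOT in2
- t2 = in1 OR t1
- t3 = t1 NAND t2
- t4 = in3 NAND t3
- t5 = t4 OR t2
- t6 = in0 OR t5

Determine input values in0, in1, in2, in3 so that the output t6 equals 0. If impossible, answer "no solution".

in0=0, in1=0, in2=1, in3=1

t6 = in0 OR t5 must be 0, so both in0 = 0 and t5 = 0.
t5 = t4 OR t2 must be 0, so both t4 = 0 and t2 = 0.
t4 = in3 NAND t3 must be 0, so both in3 = 1 and t3 = 1.
Check with in0=0, in1=0, in2=1, in3=1:
t1 = NOT in2 = NOT 1 = 0
t2 = in1 OR t1 = 0 OR 0 = 0
t3 = t1 NAND t2 = 0 NAND 0 = 1
t4 = in3 NAND t3 = 1 NAND 1 = 0
t5 = t4 OR t2 = 0 OR 0 = 0
t6 = in0 OR t5 = 0 OR 0 = 0
So t6 = 0 as required.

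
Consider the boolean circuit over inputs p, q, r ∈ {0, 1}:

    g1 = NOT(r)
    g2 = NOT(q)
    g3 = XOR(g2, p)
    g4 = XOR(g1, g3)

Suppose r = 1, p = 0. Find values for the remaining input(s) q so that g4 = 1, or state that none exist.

g4 = XOR(g1, g3) must be 1, so g1 and g3 differ.
Check with r = 1, p = 0 and q=0:
g1 = NOT(r) = NOT 1 = 0
g2 = NOT(q) = NOT 0 = 1
g3 = XOR(g2, p) = XOR(1, 0) = 1
g4 = XOR(g1, g3) = XOR(0, 1) = 1
So g4 = 1.

q=0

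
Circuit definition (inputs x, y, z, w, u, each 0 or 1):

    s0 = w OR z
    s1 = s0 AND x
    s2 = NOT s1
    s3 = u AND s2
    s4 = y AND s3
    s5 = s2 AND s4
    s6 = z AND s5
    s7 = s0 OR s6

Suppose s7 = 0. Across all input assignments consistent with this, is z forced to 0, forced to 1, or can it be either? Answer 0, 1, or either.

0

s7 = s0 OR s6 must be 0, so both s0 = 0 and s6 = 0.
s0 = w OR z must be 0, so both w = 0 and z = 0.
s6 = z AND s5 must be 0, so at least one of z, s5 is 0.
Every assignment with s7 = 0 has z = 0; there are 8 such assignment(s).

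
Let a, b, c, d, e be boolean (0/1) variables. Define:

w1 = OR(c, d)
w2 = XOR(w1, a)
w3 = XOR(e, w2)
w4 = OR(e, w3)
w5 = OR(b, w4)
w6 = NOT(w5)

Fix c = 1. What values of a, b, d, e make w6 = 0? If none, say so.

a=1 b=1 d=1 e=1

w6 = NOT(w5) must be 0, so w5 = 1.
Check with c = 1 and a=1, b=1, d=1, e=1:
w1 = OR(c, d) = OR(1, 1) = 1
w2 = XOR(w1, a) = XOR(1, 1) = 0
w3 = XOR(e, w2) = XOR(1, 0) = 1
w4 = OR(e, w3) = OR(1, 1) = 1
w5 = OR(b, w4) = OR(1, 1) = 1
w6 = NOT(w5) = NOT 1 = 0
So w6 = 0.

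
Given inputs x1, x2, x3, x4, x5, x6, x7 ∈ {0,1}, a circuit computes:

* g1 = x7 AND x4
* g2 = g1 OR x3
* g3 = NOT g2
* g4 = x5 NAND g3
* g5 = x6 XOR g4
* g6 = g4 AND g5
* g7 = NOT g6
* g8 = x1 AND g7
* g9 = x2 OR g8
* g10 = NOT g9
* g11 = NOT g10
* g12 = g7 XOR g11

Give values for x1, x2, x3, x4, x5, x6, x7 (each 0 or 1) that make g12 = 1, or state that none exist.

g12 = g7 XOR g11 must be 1, so g7 and g11 differ.
Check with x1=0 x2=0 x3=1 x4=1 x5=1 x6=1 x7=0:
g1 = x7 AND x4 = 0 AND 1 = 0
g2 = g1 OR x3 = 0 OR 1 = 1
g3 = NOT g2 = NOT 1 = 0
g4 = x5 NAND g3 = 1 NAND 0 = 1
g5 = x6 XOR g4 = 1 XOR 1 = 0
g6 = g4 AND g5 = 1 AND 0 = 0
g7 = NOT g6 = NOT 0 = 1
g8 = x1 AND g7 = 0 AND 1 = 0
g9 = x2 OR g8 = 0 OR 0 = 0
g10 = NOT g9 = NOT 0 = 1
g11 = NOT g10 = NOT 1 = 0
g12 = g7 XOR g11 = 1 XOR 0 = 1
So g12 = 1 as required.

x1=0 x2=0 x3=1 x4=1 x5=1 x6=1 x7=0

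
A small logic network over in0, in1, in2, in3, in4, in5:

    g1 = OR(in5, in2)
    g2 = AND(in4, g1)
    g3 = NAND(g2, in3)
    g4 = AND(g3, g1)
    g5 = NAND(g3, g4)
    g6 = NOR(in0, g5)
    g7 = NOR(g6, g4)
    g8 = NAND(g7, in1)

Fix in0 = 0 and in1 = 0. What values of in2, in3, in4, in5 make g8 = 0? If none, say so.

no solution exists

With in0 = 0 and in1 = 0 fixed, none of the 16 settings of in2, in3, in4, in5 give g8 = 0.
For example, with in2=1, in3=0, in4=0, in5=1:
g1 = OR(in5, in2) = OR(1, 1) = 1
g2 = AND(in4, g1) = AND(0, 1) = 0
g3 = NAND(g2, in3) = NAND(0, 0) = 1
g4 = AND(g3, g1) = AND(1, 1) = 1
g5 = NAND(g3, g4) = NAND(1, 1) = 0
g6 = NOR(in0, g5) = NOR(0, 0) = 1
g7 = NOR(g6, g4) = NOR(1, 1) = 0
g8 = NAND(g7, in1) = NAND(0, 0) = 1
giving g8 = 1 ≠ 0.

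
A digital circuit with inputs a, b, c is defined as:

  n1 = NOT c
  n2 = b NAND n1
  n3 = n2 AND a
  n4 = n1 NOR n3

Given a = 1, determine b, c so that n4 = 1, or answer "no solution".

With a = 1 fixed, none of the 4 settings of b, c give n4 = 1.
For example, with b=1, c=1:
n1 = NOT c = NOT 1 = 0
n2 = b NAND n1 = 1 NAND 0 = 1
n3 = n2 AND a = 1 AND 1 = 1
n4 = n1 NOR n3 = 0 NOR 1 = 0
giving n4 = 0 ≠ 1.

no solution exists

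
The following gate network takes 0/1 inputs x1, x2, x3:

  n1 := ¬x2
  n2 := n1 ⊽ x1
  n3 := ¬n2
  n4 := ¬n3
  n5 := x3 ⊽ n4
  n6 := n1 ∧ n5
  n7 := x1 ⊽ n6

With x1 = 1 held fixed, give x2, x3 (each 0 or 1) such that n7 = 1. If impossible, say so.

no solution exists

With x1 = 1 fixed, none of the 4 settings of x2, x3 give n7 = 1.
For example, with x2=1, x3=1:
n1 = ¬x2 = ¬1 = 0
n2 = n1 ⊽ x1 = 0 ⊽ 1 = 0
n3 = ¬n2 = ¬0 = 1
n4 = ¬n3 = ¬1 = 0
n5 = x3 ⊽ n4 = 1 ⊽ 0 = 0
n6 = n1 ∧ n5 = 0 ∧ 0 = 0
n7 = x1 ⊽ n6 = 1 ⊽ 0 = 0
giving n7 = 0 ≠ 1.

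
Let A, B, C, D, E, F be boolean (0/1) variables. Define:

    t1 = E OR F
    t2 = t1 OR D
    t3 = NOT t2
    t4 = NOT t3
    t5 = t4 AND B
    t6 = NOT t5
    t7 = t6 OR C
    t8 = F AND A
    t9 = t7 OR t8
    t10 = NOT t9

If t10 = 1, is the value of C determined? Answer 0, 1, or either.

0

t10 = NOT t9 must be 1, so t9 = 0.
t9 = t7 OR t8 must be 0, so both t7 = 0 and t8 = 0.
t7 = t6 OR C must be 0, so both t6 = 0 and C = 0.
Every assignment with t10 = 1 has C = 0; there are 10 such assignment(s).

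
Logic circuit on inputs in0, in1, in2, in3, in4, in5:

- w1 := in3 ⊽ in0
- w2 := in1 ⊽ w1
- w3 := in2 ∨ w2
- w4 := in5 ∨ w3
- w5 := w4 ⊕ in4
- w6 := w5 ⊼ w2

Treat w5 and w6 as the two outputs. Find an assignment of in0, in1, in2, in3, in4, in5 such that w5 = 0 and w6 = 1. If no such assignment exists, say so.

in0=0, in1=0, in2=1, in3=0, in4=1, in5=1

Check with in0=0, in1=0, in2=1, in3=0, in4=1, in5=1:
w1 = in3 ⊽ in0 = 0 ⊽ 0 = 1
w2 = in1 ⊽ w1 = 0 ⊽ 1 = 0
w3 = in2 ∨ w2 = 1 ∨ 0 = 1
w4 = in5 ∨ w3 = 1 ∨ 1 = 1
w5 = w4 ⊕ in4 = 1 ⊕ 1 = 0
w6 = w5 ⊼ w2 = 0 ⊼ 0 = 1
So w5 = 0 and w6 = 1.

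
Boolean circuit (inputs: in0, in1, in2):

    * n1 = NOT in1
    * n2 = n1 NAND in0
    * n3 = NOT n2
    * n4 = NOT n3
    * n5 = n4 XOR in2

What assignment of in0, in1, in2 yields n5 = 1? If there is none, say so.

in0=1, in1=1, in2=0

n5 = n4 XOR in2 must be 1, so n4 and in2 differ.
Check with in0=1, in1=1, in2=0:
n1 = NOT in1 = NOT 1 = 0
n2 = n1 NAND in0 = 0 NAND 1 = 1
n3 = NOT n2 = NOT 1 = 0
n4 = NOT n3 = NOT 0 = 1
n5 = n4 XOR in2 = 1 XOR 0 = 1
So n5 = 1 as required.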